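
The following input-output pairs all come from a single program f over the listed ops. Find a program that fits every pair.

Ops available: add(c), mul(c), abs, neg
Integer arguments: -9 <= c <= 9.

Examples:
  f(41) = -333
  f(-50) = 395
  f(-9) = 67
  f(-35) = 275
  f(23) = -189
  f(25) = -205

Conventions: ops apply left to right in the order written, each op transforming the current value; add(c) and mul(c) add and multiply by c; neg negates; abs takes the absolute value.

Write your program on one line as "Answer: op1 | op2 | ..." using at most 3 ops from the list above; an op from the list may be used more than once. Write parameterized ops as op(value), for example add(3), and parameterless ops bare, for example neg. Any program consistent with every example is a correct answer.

mul(-8) | add(-5)

Check, running the answer program on each example:
  41 -> -328 -> -333
  -50 -> 400 -> 395
  -9 -> 72 -> 67
  -35 -> 280 -> 275
  23 -> -184 -> -189
  25 -> -200 -> -205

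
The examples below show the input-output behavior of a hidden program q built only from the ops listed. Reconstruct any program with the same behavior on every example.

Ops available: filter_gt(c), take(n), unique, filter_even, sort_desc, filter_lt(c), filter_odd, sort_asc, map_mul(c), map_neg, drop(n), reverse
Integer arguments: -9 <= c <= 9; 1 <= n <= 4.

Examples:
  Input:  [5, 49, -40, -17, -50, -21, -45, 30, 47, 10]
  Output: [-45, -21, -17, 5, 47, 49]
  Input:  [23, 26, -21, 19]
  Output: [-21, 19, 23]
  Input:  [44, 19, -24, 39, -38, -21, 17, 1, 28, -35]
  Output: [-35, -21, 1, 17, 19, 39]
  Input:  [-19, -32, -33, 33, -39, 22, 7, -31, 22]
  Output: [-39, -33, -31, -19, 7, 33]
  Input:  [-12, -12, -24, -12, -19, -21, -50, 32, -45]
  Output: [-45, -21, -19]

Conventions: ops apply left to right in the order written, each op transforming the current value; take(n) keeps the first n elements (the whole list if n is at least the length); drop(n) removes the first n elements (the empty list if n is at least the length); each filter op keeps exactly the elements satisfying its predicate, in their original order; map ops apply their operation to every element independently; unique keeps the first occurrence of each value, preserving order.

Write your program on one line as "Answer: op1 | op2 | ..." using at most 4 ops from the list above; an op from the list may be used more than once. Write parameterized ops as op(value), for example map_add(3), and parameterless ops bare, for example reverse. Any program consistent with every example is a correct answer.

reverse | filter_odd | sort_desc | reverse

Check, running the answer program on each example:
  [5, 49, -40, -17, -50, -21, -45, 30, 47, 10] -> [10, 47, 30, -45, -21, -50, -17, -40, 49, 5] -> [47, -45, -21, -17, 49, 5] -> [49, 47, 5, -17, -21, -45] -> [-45, -21, -17, 5, 47, 49]
  [23, 26, -21, 19] -> [19, -21, 26, 23] -> [19, -21, 23] -> [23, 19, -21] -> [-21, 19, 23]
  [44, 19, -24, 39, -38, -21, 17, 1, 28, -35] -> [-35, 28, 1, 17, -21, -38, 39, -24, 19, 44] -> [-35, 1, 17, -21, 39, 19] -> [39, 19, 17, 1, -21, -35] -> [-35, -21, 1, 17, 19, 39]
  [-19, -32, -33, 33, -39, 22, 7, -31, 22] -> [22, -31, 7, 22, -39, 33, -33, -32, -19] -> [-31, 7, -39, 33, -33, -19] -> [33, 7, -19, -31, -33, -39] -> [-39, -33, -31, -19, 7, 33]
  [-12, -12, -24, -12, -19, -21, -50, 32, -45] -> [-45, 32, -50, -21, -19, -12, -24, -12, -12] -> [-45, -21, -19] -> [-19, -21, -45] -> [-45, -21, -19]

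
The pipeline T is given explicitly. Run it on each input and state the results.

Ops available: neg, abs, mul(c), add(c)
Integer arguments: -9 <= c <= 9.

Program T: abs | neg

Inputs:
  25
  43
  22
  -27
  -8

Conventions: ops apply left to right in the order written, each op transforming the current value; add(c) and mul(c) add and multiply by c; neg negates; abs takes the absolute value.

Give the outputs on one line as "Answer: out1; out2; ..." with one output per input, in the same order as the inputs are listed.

-25; -43; -22; -27; -8

Execution, op by op:
  25 -> 25 -> -25
  43 -> 43 -> -43
  22 -> 22 -> -22
  -27 -> 27 -> -27
  -8 -> 8 -> -8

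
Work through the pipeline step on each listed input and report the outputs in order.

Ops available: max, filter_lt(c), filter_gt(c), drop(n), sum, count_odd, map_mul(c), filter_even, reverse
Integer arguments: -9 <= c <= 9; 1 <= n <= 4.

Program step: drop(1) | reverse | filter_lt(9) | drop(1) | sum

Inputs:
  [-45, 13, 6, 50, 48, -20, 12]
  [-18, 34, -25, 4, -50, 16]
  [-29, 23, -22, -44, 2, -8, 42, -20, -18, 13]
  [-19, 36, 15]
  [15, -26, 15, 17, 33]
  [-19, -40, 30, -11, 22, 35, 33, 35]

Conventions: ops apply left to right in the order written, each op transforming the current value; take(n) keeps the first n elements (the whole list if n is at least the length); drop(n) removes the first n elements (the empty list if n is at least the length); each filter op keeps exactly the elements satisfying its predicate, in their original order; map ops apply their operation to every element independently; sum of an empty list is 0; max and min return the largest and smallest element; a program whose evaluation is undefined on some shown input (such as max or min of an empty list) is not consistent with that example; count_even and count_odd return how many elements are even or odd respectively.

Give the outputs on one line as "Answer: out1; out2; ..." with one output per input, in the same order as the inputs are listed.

Execution, op by op:
  [-45, 13, 6, 50, 48, -20, 12] -> [13, 6, 50, 48, -20, 12] -> [12, -20, 48, 50, 6, 13] -> [-20, 6] -> [6] -> 6
  [-18, 34, -25, 4, -50, 16] -> [34, -25, 4, -50, 16] -> [16, -50, 4, -25, 34] -> [-50, 4, -25] -> [4, -25] -> -21
  [-29, 23, -22, -44, 2, -8, 42, -20, -18, 13] -> [23, -22, -44, 2, -8, 42, -20, -18, 13] -> [13, -18, -20, 42, -8, 2, -44, -22, 23] -> [-18, -20, -8, 2, -44, -22] -> [-20, -8, 2, -44, -22] -> -92
  [-19, 36, 15] -> [36, 15] -> [15, 36] -> [] -> [] -> 0
  [15, -26, 15, 17, 33] -> [-26, 15, 17, 33] -> [33, 17, 15, -26] -> [-26] -> [] -> 0
  [-19, -40, 30, -11, 22, 35, 33, 35] -> [-40, 30, -11, 22, 35, 33, 35] -> [35, 33, 35, 22, -11, 30, -40] -> [-11, -40] -> [-40] -> -40

6; -21; -92; 0; 0; -40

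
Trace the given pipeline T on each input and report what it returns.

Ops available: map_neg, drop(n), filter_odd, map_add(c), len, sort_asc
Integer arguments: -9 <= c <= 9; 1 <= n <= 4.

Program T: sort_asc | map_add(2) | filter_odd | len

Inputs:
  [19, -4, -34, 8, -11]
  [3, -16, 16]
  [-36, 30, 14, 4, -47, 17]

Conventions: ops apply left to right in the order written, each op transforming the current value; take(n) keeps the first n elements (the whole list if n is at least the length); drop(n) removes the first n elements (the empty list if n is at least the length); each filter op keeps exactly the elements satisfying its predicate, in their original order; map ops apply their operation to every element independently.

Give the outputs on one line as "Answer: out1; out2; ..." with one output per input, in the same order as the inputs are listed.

2; 1; 2

Execution, op by op:
  [19, -4, -34, 8, -11] -> [-34, -11, -4, 8, 19] -> [-32, -9, -2, 10, 21] -> [-9, 21] -> 2
  [3, -16, 16] -> [-16, 3, 16] -> [-14, 5, 18] -> [5] -> 1
  [-36, 30, 14, 4, -47, 17] -> [-47, -36, 4, 14, 17, 30] -> [-45, -34, 6, 16, 19, 32] -> [-45, 19] -> 2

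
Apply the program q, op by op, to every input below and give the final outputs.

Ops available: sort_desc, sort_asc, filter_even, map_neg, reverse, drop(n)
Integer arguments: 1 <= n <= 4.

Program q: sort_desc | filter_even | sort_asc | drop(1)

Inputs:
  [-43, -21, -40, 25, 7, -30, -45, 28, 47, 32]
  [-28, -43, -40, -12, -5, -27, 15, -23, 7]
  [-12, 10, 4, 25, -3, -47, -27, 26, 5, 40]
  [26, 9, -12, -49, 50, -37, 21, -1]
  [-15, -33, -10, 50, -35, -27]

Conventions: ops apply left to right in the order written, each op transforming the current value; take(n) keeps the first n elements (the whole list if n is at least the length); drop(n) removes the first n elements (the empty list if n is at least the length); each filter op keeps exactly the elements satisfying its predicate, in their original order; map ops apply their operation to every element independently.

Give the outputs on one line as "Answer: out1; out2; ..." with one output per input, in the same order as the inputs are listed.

[-30, 28, 32]; [-28, -12]; [4, 10, 26, 40]; [26, 50]; [50]

Execution, op by op:
  [-43, -21, -40, 25, 7, -30, -45, 28, 47, 32] -> [47, 32, 28, 25, 7, -21, -30, -40, -43, -45] -> [32, 28, -30, -40] -> [-40, -30, 28, 32] -> [-30, 28, 32]
  [-28, -43, -40, -12, -5, -27, 15, -23, 7] -> [15, 7, -5, -12, -23, -27, -28, -40, -43] -> [-12, -28, -40] -> [-40, -28, -12] -> [-28, -12]
  [-12, 10, 4, 25, -3, -47, -27, 26, 5, 40] -> [40, 26, 25, 10, 5, 4, -3, -12, -27, -47] -> [40, 26, 10, 4, -12] -> [-12, 4, 10, 26, 40] -> [4, 10, 26, 40]
  [26, 9, -12, -49, 50, -37, 21, -1] -> [50, 26, 21, 9, -1, -12, -37, -49] -> [50, 26, -12] -> [-12, 26, 50] -> [26, 50]
  [-15, -33, -10, 50, -35, -27] -> [50, -10, -15, -27, -33, -35] -> [50, -10] -> [-10, 50] -> [50]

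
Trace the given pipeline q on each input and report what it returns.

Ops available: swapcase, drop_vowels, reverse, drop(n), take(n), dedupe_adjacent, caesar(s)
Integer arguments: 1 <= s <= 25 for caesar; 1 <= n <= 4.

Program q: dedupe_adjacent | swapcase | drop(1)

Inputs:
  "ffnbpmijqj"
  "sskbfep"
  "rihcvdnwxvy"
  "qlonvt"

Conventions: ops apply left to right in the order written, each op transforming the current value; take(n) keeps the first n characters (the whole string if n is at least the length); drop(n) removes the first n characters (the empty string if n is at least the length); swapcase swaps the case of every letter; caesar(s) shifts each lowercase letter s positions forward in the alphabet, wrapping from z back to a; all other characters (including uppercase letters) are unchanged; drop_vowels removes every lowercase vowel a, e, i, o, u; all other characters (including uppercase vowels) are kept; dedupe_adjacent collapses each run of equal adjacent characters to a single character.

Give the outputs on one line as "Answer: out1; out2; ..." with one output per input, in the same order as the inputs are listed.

Execution, op by op:
  "ffnbpmijqj" -> "fnbpmijqj" -> "FNBPMIJQJ" -> "NBPMIJQJ"
  "sskbfep" -> "skbfep" -> "SKBFEP" -> "KBFEP"
  "rihcvdnwxvy" -> "rihcvdnwxvy" -> "RIHCVDNWXVY" -> "IHCVDNWXVY"
  "qlonvt" -> "qlonvt" -> "QLONVT" -> "LONVT"

"NBPMIJQJ"; "KBFEP"; "IHCVDNWXVY"; "LONVT"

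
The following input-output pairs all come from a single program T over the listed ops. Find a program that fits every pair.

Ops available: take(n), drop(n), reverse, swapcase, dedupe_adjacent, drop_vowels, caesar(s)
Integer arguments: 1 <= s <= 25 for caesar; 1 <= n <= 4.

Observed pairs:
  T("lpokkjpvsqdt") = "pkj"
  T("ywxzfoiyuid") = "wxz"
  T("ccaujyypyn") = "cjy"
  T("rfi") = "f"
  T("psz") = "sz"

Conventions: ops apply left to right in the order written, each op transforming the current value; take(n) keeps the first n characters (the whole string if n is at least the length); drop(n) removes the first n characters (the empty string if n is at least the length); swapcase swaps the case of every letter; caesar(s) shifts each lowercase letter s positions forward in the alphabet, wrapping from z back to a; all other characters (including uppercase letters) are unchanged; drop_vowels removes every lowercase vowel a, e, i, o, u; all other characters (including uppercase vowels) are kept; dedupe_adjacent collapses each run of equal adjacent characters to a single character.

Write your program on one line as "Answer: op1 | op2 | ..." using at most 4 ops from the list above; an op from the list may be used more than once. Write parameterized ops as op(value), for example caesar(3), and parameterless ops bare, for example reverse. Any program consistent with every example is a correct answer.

drop(1) | dedupe_adjacent | drop_vowels | take(3)

Check, running the answer program on each example:
  "lpokkjpvsqdt" -> "pokkjpvsqdt" -> "pokjpvsqdt" -> "pkjpvsqdt" -> "pkj"
  "ywxzfoiyuid" -> "wxzfoiyuid" -> "wxzfoiyuid" -> "wxzfyd" -> "wxz"
  "ccaujyypyn" -> "caujyypyn" -> "caujypyn" -> "cjypyn" -> "cjy"
  "rfi" -> "fi" -> "fi" -> "f" -> "f"
  "psz" -> "sz" -> "sz" -> "sz" -> "sz"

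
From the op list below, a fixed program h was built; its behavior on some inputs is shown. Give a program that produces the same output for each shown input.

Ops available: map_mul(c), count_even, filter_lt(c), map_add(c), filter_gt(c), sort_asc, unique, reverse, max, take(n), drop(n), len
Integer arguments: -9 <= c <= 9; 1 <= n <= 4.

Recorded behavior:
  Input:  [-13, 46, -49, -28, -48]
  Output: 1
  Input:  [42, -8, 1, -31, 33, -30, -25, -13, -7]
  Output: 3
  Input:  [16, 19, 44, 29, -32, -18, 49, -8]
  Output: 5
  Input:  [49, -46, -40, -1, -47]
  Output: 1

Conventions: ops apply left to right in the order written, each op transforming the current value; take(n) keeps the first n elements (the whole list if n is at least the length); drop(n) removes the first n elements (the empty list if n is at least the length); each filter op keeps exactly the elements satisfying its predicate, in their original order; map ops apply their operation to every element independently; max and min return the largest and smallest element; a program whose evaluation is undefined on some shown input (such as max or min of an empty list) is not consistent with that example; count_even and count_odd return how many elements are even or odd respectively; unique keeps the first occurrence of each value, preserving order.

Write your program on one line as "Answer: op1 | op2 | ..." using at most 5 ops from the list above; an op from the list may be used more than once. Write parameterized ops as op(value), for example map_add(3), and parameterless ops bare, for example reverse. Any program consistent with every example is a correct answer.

filter_gt(-1) | map_add(7) | sort_asc | map_mul(9) | len

Check, running the answer program on each example:
  [-13, 46, -49, -28, -48] -> [46] -> [53] -> [53] -> [477] -> 1
  [42, -8, 1, -31, 33, -30, -25, -13, -7] -> [42, 1, 33] -> [49, 8, 40] -> [8, 40, 49] -> [72, 360, 441] -> 3
  [16, 19, 44, 29, -32, -18, 49, -8] -> [16, 19, 44, 29, 49] -> [23, 26, 51, 36, 56] -> [23, 26, 36, 51, 56] -> [207, 234, 324, 459, 504] -> 5
  [49, -46, -40, -1, -47] -> [49] -> [56] -> [56] -> [504] -> 1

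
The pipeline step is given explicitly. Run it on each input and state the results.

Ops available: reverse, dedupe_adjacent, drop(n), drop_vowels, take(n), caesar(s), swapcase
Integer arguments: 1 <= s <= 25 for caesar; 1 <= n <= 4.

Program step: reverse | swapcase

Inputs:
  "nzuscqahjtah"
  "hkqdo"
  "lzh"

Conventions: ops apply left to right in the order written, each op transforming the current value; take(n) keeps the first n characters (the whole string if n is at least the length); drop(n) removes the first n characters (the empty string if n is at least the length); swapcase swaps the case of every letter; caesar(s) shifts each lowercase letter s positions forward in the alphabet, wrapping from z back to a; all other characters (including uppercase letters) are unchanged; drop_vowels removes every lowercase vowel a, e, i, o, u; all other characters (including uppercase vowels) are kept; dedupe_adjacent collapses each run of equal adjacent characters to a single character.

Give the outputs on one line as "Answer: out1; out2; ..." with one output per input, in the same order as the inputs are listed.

Execution, op by op:
  "nzuscqahjtah" -> "hatjhaqcsuzn" -> "HATJHAQCSUZN"
  "hkqdo" -> "odqkh" -> "ODQKH"
  "lzh" -> "hzl" -> "HZL"

"HATJHAQCSUZN"; "ODQKH"; "HZL"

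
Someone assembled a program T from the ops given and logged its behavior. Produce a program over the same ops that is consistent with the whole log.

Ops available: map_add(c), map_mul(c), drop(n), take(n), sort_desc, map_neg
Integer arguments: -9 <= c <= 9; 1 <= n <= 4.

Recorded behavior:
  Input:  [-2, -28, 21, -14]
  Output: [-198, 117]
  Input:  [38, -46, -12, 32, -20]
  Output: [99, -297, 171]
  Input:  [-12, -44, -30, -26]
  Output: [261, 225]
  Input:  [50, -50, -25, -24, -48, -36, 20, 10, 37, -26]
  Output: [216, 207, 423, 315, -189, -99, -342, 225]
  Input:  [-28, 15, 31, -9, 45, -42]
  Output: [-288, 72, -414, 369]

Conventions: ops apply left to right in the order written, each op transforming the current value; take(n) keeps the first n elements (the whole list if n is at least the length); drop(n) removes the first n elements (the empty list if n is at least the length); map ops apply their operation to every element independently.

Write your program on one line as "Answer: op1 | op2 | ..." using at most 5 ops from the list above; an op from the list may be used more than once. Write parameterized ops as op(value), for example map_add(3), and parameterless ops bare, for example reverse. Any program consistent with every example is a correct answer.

drop(2) | map_mul(9) | map_neg | map_add(-9)

Check, running the answer program on each example:
  [-2, -28, 21, -14] -> [21, -14] -> [189, -126] -> [-189, 126] -> [-198, 117]
  [38, -46, -12, 32, -20] -> [-12, 32, -20] -> [-108, 288, -180] -> [108, -288, 180] -> [99, -297, 171]
  [-12, -44, -30, -26] -> [-30, -26] -> [-270, -234] -> [270, 234] -> [261, 225]
  [50, -50, -25, -24, -48, -36, 20, 10, 37, -26] -> [-25, -24, -48, -36, 20, 10, 37, -26] -> [-225, -216, -432, -324, 180, 90, 333, -234] -> [225, 216, 432, 324, -180, -90, -333, 234] -> [216, 207, 423, 315, -189, -99, -342, 225]
  [-28, 15, 31, -9, 45, -42] -> [31, -9, 45, -42] -> [279, -81, 405, -378] -> [-279, 81, -405, 378] -> [-288, 72, -414, 369]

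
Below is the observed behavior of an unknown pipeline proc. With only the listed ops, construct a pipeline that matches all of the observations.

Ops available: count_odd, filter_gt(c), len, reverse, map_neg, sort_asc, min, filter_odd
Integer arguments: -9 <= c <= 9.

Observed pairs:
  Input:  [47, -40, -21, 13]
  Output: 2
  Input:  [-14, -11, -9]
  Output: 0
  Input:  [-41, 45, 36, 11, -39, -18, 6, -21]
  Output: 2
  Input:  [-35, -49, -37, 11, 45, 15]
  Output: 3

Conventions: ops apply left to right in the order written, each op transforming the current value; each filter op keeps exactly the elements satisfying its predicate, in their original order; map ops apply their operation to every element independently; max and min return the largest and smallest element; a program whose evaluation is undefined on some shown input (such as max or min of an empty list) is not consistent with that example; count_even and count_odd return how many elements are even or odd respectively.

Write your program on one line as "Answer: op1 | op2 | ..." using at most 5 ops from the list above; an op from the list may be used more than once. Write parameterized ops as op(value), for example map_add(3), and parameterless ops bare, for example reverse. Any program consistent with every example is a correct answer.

filter_gt(4) | reverse | sort_asc | count_odd

Check, running the answer program on each example:
  [47, -40, -21, 13] -> [47, 13] -> [13, 47] -> [13, 47] -> 2
  [-14, -11, -9] -> [] -> [] -> [] -> 0
  [-41, 45, 36, 11, -39, -18, 6, -21] -> [45, 36, 11, 6] -> [6, 11, 36, 45] -> [6, 11, 36, 45] -> 2
  [-35, -49, -37, 11, 45, 15] -> [11, 45, 15] -> [15, 45, 11] -> [11, 15, 45] -> 3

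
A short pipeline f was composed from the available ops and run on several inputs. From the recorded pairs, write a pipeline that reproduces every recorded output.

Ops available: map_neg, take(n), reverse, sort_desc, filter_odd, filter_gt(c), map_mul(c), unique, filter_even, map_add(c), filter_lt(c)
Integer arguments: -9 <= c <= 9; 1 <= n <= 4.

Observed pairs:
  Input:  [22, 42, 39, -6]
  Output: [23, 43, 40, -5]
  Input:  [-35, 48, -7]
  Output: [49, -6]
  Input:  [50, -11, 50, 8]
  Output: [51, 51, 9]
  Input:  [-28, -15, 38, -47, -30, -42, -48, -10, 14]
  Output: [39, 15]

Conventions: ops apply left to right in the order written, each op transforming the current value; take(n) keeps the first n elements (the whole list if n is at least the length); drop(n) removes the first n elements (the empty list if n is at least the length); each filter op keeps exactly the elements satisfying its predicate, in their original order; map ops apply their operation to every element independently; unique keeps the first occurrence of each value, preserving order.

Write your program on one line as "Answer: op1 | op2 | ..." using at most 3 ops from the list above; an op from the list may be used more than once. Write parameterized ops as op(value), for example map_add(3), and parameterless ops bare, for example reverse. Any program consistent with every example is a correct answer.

map_add(1) | filter_gt(-9)

Check, running the answer program on each example:
  [22, 42, 39, -6] -> [23, 43, 40, -5] -> [23, 43, 40, -5]
  [-35, 48, -7] -> [-34, 49, -6] -> [49, -6]
  [50, -11, 50, 8] -> [51, -10, 51, 9] -> [51, 51, 9]
  [-28, -15, 38, -47, -30, -42, -48, -10, 14] -> [-27, -14, 39, -46, -29, -41, -47, -9, 15] -> [39, 15]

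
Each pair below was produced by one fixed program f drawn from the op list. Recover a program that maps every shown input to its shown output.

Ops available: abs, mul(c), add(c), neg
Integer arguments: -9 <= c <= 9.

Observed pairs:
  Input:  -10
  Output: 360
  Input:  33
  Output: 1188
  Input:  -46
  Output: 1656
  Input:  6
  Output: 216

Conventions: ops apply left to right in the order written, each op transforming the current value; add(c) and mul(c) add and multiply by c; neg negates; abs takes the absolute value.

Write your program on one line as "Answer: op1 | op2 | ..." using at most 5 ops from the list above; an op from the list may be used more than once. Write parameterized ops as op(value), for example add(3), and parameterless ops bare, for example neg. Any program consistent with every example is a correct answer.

neg | abs | mul(6) | mul(6)

Check, running the answer program on each example:
  -10 -> 10 -> 10 -> 60 -> 360
  33 -> -33 -> 33 -> 198 -> 1188
  -46 -> 46 -> 46 -> 276 -> 1656
  6 -> -6 -> 6 -> 36 -> 216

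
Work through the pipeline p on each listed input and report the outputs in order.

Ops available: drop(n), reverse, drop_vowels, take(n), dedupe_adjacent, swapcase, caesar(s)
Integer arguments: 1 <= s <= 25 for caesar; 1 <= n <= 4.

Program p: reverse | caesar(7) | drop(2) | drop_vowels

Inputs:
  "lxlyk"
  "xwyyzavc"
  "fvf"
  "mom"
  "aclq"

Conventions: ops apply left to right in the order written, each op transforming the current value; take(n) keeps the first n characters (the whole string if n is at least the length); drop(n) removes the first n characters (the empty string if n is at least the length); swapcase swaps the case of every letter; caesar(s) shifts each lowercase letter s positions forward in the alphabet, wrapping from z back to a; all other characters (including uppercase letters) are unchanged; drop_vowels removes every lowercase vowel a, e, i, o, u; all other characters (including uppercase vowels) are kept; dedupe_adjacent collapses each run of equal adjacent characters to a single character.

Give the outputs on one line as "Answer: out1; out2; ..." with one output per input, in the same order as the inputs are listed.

Execution, op by op:
  "lxlyk" -> "kylxl" -> "rfses" -> "ses" -> "ss"
  "xwyyzavc" -> "cvazyywx" -> "jchgffde" -> "hgffde" -> "hgffd"
  "fvf" -> "fvf" -> "mcm" -> "m" -> "m"
  "mom" -> "mom" -> "tvt" -> "t" -> "t"
  "aclq" -> "qlca" -> "xsjh" -> "jh" -> "jh"

"ss"; "hgffd"; "m"; "t"; "jh"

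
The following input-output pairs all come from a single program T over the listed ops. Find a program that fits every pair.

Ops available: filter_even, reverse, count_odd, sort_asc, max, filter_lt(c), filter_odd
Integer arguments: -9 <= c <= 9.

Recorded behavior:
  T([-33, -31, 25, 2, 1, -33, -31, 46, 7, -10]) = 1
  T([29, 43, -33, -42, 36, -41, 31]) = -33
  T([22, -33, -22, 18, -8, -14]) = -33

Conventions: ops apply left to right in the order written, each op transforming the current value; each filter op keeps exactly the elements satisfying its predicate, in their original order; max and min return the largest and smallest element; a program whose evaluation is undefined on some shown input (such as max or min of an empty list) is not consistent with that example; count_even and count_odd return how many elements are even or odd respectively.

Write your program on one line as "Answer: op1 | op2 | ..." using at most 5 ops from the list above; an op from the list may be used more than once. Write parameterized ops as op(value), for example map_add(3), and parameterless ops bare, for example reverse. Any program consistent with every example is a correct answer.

filter_lt(4) | filter_odd | sort_asc | max

Check, running the answer program on each example:
  [-33, -31, 25, 2, 1, -33, -31, 46, 7, -10] -> [-33, -31, 2, 1, -33, -31, -10] -> [-33, -31, 1, -33, -31] -> [-33, -33, -31, -31, 1] -> 1
  [29, 43, -33, -42, 36, -41, 31] -> [-33, -42, -41] -> [-33, -41] -> [-41, -33] -> -33
  [22, -33, -22, 18, -8, -14] -> [-33, -22, -8, -14] -> [-33] -> [-33] -> -33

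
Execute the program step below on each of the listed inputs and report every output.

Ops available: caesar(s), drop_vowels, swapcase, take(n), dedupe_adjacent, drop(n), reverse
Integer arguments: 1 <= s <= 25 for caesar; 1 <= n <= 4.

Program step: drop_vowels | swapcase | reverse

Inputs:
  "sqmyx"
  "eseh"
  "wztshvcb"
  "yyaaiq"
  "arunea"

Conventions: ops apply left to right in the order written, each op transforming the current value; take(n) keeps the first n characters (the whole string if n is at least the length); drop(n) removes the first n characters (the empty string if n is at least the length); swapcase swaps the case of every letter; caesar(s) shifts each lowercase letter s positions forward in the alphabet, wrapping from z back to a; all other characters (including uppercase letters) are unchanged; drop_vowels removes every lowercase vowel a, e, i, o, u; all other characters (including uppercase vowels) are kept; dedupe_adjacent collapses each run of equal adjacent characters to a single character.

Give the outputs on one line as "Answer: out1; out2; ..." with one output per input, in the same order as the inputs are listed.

Execution, op by op:
  "sqmyx" -> "sqmyx" -> "SQMYX" -> "XYMQS"
  "eseh" -> "sh" -> "SH" -> "HS"
  "wztshvcb" -> "wztshvcb" -> "WZTSHVCB" -> "BCVHSTZW"
  "yyaaiq" -> "yyq" -> "YYQ" -> "QYY"
  "arunea" -> "rn" -> "RN" -> "NR"

"XYMQS"; "HS"; "BCVHSTZW"; "QYY"; "NR"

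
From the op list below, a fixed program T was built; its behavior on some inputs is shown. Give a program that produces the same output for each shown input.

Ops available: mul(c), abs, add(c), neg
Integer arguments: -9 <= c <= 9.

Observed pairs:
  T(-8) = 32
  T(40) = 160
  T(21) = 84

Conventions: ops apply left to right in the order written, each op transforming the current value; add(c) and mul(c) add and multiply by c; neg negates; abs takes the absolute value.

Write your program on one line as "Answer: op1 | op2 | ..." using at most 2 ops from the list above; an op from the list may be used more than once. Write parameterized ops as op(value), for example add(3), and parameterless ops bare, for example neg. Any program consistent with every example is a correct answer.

mul(4) | abs

Check, running the answer program on each example:
  -8 -> -32 -> 32
  40 -> 160 -> 160
  21 -> 84 -> 84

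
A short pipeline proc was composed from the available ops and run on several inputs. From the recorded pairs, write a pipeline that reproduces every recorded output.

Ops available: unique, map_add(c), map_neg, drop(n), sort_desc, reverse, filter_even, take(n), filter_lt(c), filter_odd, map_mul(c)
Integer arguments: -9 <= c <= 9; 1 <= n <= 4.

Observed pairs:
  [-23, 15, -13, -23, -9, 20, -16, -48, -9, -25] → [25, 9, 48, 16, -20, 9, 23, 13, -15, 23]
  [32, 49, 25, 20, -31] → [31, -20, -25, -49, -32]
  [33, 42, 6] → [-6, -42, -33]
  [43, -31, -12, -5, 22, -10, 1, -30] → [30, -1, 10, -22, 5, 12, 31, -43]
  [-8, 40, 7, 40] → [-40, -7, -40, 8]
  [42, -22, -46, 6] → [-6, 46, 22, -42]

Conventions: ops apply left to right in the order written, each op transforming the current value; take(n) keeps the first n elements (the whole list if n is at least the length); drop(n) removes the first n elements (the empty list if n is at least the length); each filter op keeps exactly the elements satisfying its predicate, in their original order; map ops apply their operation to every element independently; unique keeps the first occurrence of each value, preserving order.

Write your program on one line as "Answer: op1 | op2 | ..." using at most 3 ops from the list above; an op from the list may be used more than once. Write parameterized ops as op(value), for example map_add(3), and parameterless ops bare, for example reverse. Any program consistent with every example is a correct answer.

map_neg | reverse

Check, running the answer program on each example:
  [-23, 15, -13, -23, -9, 20, -16, -48, -9, -25] -> [23, -15, 13, 23, 9, -20, 16, 48, 9, 25] -> [25, 9, 48, 16, -20, 9, 23, 13, -15, 23]
  [32, 49, 25, 20, -31] -> [-32, -49, -25, -20, 31] -> [31, -20, -25, -49, -32]
  [33, 42, 6] -> [-33, -42, -6] -> [-6, -42, -33]
  [43, -31, -12, -5, 22, -10, 1, -30] -> [-43, 31, 12, 5, -22, 10, -1, 30] -> [30, -1, 10, -22, 5, 12, 31, -43]
  [-8, 40, 7, 40] -> [8, -40, -7, -40] -> [-40, -7, -40, 8]
  [42, -22, -46, 6] -> [-42, 22, 46, -6] -> [-6, 46, 22, -42]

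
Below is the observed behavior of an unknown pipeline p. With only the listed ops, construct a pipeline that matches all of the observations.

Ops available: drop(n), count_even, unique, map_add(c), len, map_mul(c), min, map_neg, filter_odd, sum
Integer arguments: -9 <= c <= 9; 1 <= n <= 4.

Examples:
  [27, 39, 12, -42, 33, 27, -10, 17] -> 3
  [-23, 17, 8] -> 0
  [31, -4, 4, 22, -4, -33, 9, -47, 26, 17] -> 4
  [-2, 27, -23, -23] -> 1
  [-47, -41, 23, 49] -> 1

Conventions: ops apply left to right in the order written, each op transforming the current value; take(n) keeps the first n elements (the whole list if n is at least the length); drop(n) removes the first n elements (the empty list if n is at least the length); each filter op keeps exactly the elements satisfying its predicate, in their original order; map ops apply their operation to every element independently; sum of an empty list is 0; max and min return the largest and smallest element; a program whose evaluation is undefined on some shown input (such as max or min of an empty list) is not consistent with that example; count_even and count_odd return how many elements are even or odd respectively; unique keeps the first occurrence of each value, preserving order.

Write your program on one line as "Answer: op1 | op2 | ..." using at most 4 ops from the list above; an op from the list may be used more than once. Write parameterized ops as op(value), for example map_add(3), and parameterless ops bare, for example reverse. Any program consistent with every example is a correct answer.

drop(3) | filter_odd | len

Check, running the answer program on each example:
  [27, 39, 12, -42, 33, 27, -10, 17] -> [-42, 33, 27, -10, 17] -> [33, 27, 17] -> 3
  [-23, 17, 8] -> [] -> [] -> 0
  [31, -4, 4, 22, -4, -33, 9, -47, 26, 17] -> [22, -4, -33, 9, -47, 26, 17] -> [-33, 9, -47, 17] -> 4
  [-2, 27, -23, -23] -> [-23] -> [-23] -> 1
  [-47, -41, 23, 49] -> [49] -> [49] -> 1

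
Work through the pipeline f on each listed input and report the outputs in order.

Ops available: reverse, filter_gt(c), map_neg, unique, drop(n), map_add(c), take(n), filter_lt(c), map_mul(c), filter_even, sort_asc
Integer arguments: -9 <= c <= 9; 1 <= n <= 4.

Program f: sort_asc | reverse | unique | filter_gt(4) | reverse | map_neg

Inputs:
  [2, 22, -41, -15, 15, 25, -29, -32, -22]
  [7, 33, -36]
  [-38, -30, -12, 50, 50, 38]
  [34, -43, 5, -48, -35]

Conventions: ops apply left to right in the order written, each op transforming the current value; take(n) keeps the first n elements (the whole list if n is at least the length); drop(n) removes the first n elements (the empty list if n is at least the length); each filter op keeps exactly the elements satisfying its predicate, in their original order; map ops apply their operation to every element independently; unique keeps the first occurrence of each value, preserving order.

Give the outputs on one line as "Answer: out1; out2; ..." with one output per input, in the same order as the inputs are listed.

Execution, op by op:
  [2, 22, -41, -15, 15, 25, -29, -32, -22] -> [-41, -32, -29, -22, -15, 2, 15, 22, 25] -> [25, 22, 15, 2, -15, -22, -29, -32, -41] -> [25, 22, 15, 2, -15, -22, -29, -32, -41] -> [25, 22, 15] -> [15, 22, 25] -> [-15, -22, -25]
  [7, 33, -36] -> [-36, 7, 33] -> [33, 7, -36] -> [33, 7, -36] -> [33, 7] -> [7, 33] -> [-7, -33]
  [-38, -30, -12, 50, 50, 38] -> [-38, -30, -12, 38, 50, 50] -> [50, 50, 38, -12, -30, -38] -> [50, 38, -12, -30, -38] -> [50, 38] -> [38, 50] -> [-38, -50]
  [34, -43, 5, -48, -35] -> [-48, -43, -35, 5, 34] -> [34, 5, -35, -43, -48] -> [34, 5, -35, -43, -48] -> [34, 5] -> [5, 34] -> [-5, -34]

[-15, -22, -25]; [-7, -33]; [-38, -50]; [-5, -34]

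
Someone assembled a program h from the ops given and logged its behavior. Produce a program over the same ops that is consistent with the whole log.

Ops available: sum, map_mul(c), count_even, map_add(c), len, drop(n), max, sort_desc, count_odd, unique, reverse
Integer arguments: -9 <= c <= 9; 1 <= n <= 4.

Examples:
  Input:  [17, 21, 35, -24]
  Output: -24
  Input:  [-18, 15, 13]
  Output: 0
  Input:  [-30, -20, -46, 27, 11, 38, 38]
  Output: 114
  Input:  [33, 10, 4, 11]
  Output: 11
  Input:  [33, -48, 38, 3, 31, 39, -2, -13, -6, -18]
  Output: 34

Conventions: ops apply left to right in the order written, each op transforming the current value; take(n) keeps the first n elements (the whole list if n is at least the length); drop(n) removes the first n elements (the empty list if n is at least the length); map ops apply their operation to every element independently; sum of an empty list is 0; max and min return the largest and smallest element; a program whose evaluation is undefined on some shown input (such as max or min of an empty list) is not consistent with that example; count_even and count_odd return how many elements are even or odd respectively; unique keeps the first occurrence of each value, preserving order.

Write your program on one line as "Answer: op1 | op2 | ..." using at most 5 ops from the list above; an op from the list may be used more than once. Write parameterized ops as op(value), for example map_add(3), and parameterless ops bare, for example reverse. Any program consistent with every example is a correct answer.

drop(1) | drop(2) | sort_desc | reverse | sum

Check, running the answer program on each example:
  [17, 21, 35, -24] -> [21, 35, -24] -> [-24] -> [-24] -> [-24] -> -24
  [-18, 15, 13] -> [15, 13] -> [] -> [] -> [] -> 0
  [-30, -20, -46, 27, 11, 38, 38] -> [-20, -46, 27, 11, 38, 38] -> [27, 11, 38, 38] -> [38, 38, 27, 11] -> [11, 27, 38, 38] -> 114
  [33, 10, 4, 11] -> [10, 4, 11] -> [11] -> [11] -> [11] -> 11
  [33, -48, 38, 3, 31, 39, -2, -13, -6, -18] -> [-48, 38, 3, 31, 39, -2, -13, -6, -18] -> [3, 31, 39, -2, -13, -6, -18] -> [39, 31, 3, -2, -6, -13, -18] -> [-18, -13, -6, -2, 3, 31, 39] -> 34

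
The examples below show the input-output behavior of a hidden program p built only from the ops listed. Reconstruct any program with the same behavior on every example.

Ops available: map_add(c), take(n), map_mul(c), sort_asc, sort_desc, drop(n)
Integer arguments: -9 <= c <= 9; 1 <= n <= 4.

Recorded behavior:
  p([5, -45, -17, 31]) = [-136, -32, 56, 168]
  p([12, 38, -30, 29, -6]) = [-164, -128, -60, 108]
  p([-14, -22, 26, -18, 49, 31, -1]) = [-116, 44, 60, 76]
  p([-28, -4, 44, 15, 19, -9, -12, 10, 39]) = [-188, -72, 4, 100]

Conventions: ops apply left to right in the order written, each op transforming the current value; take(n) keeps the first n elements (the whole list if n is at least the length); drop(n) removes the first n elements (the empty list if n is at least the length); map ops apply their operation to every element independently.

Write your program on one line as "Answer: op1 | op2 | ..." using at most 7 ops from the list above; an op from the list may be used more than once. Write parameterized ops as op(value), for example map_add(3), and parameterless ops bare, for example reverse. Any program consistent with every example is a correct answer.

map_add(-1) | map_add(4) | map_mul(-4) | take(4) | sort_desc | sort_asc

Check, running the answer program on each example:
  [5, -45, -17, 31] -> [4, -46, -18, 30] -> [8, -42, -14, 34] -> [-32, 168, 56, -136] -> [-32, 168, 56, -136] -> [168, 56, -32, -136] -> [-136, -32, 56, 168]
  [12, 38, -30, 29, -6] -> [11, 37, -31, 28, -7] -> [15, 41, -27, 32, -3] -> [-60, -164, 108, -128, 12] -> [-60, -164, 108, -128] -> [108, -60, -128, -164] -> [-164, -128, -60, 108]
  [-14, -22, 26, -18, 49, 31, -1] -> [-15, -23, 25, -19, 48, 30, -2] -> [-11, -19, 29, -15, 52, 34, 2] -> [44, 76, -116, 60, -208, -136, -8] -> [44, 76, -116, 60] -> [76, 60, 44, -116] -> [-116, 44, 60, 76]
  [-28, -4, 44, 15, 19, -9, -12, 10, 39] -> [-29, -5, 43, 14, 18, -10, -13, 9, 38] -> [-25, -1, 47, 18, 22, -6, -9, 13, 42] -> [100, 4, -188, -72, -88, 24, 36, -52, -168] -> [100, 4, -188, -72] -> [100, 4, -72, -188] -> [-188, -72, 4, 100]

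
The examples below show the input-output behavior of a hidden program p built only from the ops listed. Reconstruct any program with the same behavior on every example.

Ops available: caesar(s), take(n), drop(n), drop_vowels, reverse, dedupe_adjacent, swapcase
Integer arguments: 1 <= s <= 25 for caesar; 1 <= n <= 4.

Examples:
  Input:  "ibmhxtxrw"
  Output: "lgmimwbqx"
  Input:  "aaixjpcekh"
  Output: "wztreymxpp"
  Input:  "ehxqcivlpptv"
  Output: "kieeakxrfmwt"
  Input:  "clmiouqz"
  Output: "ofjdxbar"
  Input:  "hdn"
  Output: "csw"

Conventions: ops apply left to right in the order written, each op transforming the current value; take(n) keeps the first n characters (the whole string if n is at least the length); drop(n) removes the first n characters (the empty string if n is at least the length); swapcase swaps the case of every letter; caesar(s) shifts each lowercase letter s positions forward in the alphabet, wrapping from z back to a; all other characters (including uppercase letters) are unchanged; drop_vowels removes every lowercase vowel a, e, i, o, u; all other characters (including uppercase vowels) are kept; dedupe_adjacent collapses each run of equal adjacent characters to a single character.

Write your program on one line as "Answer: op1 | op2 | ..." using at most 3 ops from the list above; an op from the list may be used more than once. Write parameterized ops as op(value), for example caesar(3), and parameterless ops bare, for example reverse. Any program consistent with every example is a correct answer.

reverse | caesar(15)

Check, running the answer program on each example:
  "ibmhxtxrw" -> "wrxtxhmbi" -> "lgmimwbqx"
  "aaixjpcekh" -> "hkecpjxiaa" -> "wztreymxpp"
  "ehxqcivlpptv" -> "vtpplvicqxhe" -> "kieeakxrfmwt"
  "clmiouqz" -> "zquoimlc" -> "ofjdxbar"
  "hdn" -> "ndh" -> "csw"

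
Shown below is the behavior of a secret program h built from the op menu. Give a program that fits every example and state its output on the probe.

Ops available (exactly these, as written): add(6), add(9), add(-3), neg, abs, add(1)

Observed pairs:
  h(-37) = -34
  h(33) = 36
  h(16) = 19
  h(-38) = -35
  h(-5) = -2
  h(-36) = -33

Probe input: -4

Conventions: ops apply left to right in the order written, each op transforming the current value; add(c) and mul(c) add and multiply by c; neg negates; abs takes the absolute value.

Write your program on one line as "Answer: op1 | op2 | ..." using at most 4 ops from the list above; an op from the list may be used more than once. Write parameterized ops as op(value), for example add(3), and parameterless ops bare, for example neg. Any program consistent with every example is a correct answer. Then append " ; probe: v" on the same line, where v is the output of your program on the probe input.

neg | add(-3) | neg ; probe: -1

Check, running the answer program on each example:
  -37 -> 37 -> 34 -> -34
  33 -> -33 -> -36 -> 36
  16 -> -16 -> -19 -> 19
  -38 -> 38 -> 35 -> -35
  -5 -> 5 -> 2 -> -2
  -36 -> 36 -> 33 -> -33
  probe: -4 -> 4 -> 1 -> -1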